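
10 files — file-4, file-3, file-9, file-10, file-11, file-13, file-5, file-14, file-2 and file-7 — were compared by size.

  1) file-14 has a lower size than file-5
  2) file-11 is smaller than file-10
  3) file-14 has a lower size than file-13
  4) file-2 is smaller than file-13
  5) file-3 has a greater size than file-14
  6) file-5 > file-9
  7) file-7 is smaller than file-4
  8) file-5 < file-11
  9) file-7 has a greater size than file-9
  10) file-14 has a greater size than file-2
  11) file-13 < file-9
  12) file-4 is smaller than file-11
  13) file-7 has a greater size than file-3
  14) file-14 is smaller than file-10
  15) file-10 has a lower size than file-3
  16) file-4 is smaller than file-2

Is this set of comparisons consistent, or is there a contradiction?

inconsistent

We have file-7 < file-4 stated directly, yet also file-4 < file-2 < file-14 < file-13 < file-9 < file-5 < file-11 < file-10 < file-3 < file-7 by chaining the others — so file-4 < file-7. Contradiction.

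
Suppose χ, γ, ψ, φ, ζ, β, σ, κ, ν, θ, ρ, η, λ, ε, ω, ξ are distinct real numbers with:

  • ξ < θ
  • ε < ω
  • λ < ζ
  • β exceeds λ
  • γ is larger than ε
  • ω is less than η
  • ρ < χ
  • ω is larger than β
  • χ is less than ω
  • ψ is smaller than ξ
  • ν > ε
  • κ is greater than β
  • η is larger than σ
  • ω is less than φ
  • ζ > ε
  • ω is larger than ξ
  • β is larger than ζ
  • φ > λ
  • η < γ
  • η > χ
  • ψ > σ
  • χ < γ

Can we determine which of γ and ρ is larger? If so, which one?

γ

ρ < χ and χ < ω give ρ < ω.
Then ω < η extends the chain to η.
Then η < γ extends the chain to γ.
So γ is larger.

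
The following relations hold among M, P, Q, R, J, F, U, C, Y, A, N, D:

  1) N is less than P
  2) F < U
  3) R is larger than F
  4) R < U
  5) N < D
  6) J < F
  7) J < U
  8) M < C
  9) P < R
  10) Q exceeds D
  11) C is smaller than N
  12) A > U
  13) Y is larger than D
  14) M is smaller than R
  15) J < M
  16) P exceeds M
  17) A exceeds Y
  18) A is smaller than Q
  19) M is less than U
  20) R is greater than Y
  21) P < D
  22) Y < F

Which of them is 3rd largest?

Chaining the given pairs: J < M < C < N < P < D < Y < F < R < U < A < Q.
Counting 3 from the largest end gives U.

U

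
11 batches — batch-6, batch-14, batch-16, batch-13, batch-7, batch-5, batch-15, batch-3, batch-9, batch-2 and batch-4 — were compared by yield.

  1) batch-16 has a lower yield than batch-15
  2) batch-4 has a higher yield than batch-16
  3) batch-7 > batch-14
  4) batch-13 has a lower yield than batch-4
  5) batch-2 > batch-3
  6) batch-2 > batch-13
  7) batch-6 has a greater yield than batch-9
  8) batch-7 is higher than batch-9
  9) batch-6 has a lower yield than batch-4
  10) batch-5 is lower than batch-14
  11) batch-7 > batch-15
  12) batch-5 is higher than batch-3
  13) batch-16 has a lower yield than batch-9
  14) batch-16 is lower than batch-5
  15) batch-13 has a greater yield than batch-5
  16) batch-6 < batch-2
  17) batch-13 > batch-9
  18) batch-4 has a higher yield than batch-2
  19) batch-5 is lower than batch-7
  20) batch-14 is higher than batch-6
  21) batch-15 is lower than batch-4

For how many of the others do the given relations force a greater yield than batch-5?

5

From batch-5 the given relations immediately reach batch-13, batch-14, batch-7.
From those, batch-2, batch-4 — 5 in total.
No other element is forced above batch-5 by the given relations, so the count is 5.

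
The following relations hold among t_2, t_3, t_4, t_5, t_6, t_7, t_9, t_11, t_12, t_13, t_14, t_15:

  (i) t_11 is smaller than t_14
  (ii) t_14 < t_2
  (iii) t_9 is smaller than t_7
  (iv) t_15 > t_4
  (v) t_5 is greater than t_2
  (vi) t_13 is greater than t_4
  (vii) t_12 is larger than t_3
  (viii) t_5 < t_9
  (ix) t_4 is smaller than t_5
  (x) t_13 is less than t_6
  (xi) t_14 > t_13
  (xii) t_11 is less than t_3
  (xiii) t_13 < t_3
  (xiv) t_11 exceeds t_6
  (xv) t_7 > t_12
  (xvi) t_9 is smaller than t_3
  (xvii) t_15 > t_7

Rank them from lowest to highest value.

Each adjacent pair is fixed by a given relation: t_4 < t_13; t_13 < t_6; t_6 < t_11; t_11 < t_14; t_14 < t_2; t_2 < t_5; t_5 < t_9; t_9 < t_3; t_3 < t_12; t_12 < t_7; t_7 < t_15. Chaining them end to end gives the full order.

t_4 < t_13 < t_6 < t_11 < t_14 < t_2 < t_5 < t_9 < t_3 < t_12 < t_7 < t_15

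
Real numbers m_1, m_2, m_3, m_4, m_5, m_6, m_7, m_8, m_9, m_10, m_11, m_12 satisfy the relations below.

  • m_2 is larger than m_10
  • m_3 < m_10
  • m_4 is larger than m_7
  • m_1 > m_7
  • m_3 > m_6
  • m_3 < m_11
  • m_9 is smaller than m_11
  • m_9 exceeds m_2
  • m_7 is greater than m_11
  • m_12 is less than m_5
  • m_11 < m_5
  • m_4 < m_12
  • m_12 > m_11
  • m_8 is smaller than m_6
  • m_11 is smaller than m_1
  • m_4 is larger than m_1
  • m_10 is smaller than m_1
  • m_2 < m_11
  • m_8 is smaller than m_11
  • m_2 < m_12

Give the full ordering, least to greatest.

The consecutive links are each given: m_8 < m_6; m_6 < m_3; m_3 < m_10; m_10 < m_2; m_2 < m_9; m_9 < m_11; m_11 < m_7; m_7 < m_1; m_1 < m_4; m_4 < m_12; m_12 < m_5.

m_8 < m_6 < m_3 < m_10 < m_2 < m_9 < m_11 < m_7 < m_1 < m_4 < m_12 < m_5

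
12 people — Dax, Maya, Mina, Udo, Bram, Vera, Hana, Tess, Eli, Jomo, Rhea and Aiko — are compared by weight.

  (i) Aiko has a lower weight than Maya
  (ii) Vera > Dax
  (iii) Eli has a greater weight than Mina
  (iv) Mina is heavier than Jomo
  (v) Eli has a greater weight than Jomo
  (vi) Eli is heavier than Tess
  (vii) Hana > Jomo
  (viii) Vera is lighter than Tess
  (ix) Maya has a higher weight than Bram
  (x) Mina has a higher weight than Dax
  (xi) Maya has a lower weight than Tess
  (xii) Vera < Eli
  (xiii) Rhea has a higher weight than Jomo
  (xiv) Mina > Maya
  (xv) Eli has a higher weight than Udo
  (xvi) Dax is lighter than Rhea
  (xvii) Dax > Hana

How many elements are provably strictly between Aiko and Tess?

The relations place Aiko below Tess. An element lies strictly between them when it is forced above Aiko and also forced below Tess.
Above Aiko: {Maya, Mina, Eli}. Below Tess: {Jomo, Hana, Dax, Bram, Maya, Vera}.
Intersection: {Maya} — 1.

1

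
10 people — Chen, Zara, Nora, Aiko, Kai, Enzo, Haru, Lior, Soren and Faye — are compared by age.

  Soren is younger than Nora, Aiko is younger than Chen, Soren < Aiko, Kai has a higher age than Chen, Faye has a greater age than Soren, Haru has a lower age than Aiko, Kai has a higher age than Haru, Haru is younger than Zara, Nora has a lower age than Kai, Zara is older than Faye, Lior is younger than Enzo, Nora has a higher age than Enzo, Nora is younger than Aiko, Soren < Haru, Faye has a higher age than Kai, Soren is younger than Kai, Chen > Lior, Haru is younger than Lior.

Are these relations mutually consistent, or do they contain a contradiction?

consistent

Every relation is compatible with Soren < Haru < Lior < Enzo < Nora < Aiko < Chen < Kai < Faye < Zara; the set is consistent.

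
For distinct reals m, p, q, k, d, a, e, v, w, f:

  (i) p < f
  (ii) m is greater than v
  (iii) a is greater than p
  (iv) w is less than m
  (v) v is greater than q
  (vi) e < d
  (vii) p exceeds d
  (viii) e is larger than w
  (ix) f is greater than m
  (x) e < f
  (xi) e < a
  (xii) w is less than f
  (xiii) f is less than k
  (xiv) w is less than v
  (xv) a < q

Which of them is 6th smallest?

q

Chaining the given pairs: w < e < d < p < a < q < v < m < f < k.
Counting 6 from the smallest end gives q.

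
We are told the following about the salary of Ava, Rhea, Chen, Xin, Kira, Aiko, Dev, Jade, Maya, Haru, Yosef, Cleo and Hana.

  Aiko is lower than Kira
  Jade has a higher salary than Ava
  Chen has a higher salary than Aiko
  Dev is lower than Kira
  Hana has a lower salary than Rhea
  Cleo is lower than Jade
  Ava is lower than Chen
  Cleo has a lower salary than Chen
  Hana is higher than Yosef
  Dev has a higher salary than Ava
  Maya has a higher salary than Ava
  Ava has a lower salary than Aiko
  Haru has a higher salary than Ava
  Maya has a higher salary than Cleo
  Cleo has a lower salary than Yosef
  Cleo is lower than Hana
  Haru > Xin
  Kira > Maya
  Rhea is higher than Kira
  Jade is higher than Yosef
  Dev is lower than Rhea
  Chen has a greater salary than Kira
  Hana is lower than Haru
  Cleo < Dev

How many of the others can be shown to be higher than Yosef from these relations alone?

Directly above Yosef: Hana, Jade.
One step further: Rhea, Haru (4 so far).
No other element is forced above Yosef by the given relations, so the count is 4.

4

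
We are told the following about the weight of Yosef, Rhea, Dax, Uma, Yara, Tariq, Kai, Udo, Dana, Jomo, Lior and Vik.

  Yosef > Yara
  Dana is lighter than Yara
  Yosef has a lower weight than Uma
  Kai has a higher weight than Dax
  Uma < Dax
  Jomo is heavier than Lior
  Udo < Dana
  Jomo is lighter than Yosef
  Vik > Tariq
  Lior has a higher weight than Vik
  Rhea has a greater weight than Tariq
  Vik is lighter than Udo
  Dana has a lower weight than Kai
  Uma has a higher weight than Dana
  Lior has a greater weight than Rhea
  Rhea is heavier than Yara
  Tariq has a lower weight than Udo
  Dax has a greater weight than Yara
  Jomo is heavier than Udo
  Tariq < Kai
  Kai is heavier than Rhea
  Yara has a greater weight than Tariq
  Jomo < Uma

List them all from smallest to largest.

Each adjacent pair is fixed by a given relation: Tariq < Vik; Vik < Udo; Udo < Dana; Dana < Yara; Yara < Rhea; Rhea < Lior; Lior < Jomo; Jomo < Yosef; Yosef < Uma; Uma < Dax; Dax < Kai. Chaining them end to end gives the full order.

Tariq < Vik < Udo < Dana < Yara < Rhea < Lior < Jomo < Yosef < Uma < Dax < Kai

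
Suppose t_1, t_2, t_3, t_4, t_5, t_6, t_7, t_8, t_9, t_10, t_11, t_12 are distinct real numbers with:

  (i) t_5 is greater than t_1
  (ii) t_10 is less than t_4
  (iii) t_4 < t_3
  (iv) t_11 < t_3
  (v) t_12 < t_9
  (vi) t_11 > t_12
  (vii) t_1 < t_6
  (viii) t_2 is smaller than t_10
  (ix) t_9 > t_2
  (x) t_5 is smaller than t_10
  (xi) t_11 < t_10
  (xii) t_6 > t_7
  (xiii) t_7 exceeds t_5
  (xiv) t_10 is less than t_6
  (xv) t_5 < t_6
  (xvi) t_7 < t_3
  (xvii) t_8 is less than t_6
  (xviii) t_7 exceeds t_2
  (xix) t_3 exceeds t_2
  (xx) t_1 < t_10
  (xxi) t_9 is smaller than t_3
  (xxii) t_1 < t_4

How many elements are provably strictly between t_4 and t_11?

1

The relations place t_11 below t_4. An element lies strictly between them when it is forced above t_11 and also forced below t_4.
Above t_11: {t_10, t_6, t_3}. Below t_4: {t_1, t_2, t_12, t_5, t_10}.
Intersection: {t_10} — 1.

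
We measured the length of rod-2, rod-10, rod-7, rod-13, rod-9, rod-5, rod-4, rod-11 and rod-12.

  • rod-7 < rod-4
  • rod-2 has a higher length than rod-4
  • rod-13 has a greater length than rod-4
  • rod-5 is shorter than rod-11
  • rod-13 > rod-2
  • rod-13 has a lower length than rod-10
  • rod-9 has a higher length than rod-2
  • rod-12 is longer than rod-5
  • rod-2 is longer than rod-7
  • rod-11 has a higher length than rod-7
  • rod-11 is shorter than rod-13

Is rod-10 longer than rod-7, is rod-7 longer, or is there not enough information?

rod-10

Link the given pairs in sequence: rod-7 < rod-4; rod-4 < rod-2; rod-2 < rod-13; rod-13 < rod-10.
Chaining these gives rod-7 < rod-4 < rod-2 < rod-13 < rod-10.
So rod-10 is longer.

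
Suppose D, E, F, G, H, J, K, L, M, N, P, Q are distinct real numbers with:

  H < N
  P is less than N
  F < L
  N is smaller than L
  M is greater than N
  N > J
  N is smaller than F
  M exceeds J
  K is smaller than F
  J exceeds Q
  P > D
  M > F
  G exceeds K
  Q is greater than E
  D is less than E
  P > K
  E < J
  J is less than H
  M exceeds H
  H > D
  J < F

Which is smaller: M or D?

Chaining the given relations: D < E < Q < J < H < N < F < M.
So D < M; D is the smaller of the two.

D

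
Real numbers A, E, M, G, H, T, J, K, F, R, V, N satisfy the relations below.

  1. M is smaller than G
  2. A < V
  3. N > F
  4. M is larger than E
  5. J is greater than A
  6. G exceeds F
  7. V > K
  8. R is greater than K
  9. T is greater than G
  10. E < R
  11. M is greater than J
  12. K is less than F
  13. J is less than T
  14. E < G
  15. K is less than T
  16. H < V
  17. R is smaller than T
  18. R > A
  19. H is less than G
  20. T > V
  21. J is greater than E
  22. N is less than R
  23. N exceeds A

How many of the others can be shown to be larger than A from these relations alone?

The elements the relations force above A are J, M, G, N, V, R, T — no chain reaches any other.
That is 7.

7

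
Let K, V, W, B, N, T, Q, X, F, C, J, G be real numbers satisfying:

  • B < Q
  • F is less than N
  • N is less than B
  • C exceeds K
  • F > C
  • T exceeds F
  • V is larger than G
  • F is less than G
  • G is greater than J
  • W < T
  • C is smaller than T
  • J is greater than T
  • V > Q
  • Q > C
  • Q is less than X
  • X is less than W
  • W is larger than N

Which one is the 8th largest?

Chaining the given pairs: K < C < F < N < B < Q < X < W < T < J < G < V.
The 8th largest is B.

B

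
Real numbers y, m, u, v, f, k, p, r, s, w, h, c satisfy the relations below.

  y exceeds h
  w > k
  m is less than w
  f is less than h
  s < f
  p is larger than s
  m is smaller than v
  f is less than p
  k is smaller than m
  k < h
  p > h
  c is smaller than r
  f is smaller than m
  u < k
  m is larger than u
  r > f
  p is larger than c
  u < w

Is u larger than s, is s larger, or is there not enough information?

Following every chain through u: above u we get k, m, h, w, p, y, v.
s is not reached, and no chain runs the other way from s to u.
So the given relations leave the order of u and s undetermined.

undetermined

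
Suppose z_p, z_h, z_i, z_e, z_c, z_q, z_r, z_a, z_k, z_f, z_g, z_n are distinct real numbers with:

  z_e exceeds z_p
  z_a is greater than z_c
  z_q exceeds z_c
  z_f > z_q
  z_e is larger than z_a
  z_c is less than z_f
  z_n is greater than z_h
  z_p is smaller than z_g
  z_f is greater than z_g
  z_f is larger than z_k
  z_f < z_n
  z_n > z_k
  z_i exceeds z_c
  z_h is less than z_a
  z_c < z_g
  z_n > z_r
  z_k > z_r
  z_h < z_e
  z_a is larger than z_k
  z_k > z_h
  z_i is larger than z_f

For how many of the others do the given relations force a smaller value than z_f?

7

From z_f the given relations immediately reach z_c, z_q, z_g, z_k.
From those, z_r, z_h, z_p — 7 in total.
No other element is forced below z_f by the given relations, so the count is 7.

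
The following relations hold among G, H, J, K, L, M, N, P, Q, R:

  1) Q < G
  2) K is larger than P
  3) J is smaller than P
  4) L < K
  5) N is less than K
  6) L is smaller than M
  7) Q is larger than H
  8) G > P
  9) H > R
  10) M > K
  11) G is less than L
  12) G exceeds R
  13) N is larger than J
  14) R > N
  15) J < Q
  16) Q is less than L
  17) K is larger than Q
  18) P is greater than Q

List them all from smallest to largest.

J < N < R < H < Q < P < G < L < K < M

Nothing is placed below J, so it is least; from there J < N; N < R; R < H; H < Q; Q < P; P < G; G < L; L < K; K < M, each given directly.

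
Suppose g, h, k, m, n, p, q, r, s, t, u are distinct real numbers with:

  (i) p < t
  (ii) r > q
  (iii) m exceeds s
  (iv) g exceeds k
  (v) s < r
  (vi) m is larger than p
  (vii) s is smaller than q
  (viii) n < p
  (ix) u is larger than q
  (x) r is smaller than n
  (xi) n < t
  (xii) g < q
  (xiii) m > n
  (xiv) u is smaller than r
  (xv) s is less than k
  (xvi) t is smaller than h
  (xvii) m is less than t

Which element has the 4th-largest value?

The consecutive relations fix a unique order: s < k < g < q < u < r < n < p < m < t < h.
The 4th largest is p.

p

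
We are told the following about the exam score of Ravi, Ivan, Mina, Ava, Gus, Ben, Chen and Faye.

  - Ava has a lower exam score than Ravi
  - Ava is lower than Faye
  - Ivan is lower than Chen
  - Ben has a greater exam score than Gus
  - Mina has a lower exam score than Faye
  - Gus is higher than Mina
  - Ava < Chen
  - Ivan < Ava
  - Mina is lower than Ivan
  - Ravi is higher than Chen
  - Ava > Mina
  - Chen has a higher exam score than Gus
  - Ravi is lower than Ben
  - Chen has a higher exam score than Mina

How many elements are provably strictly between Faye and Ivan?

Chaining upward from Ivan reaches: Ava, Chen, Ravi, Ben.
Chaining downward from Faye reaches: Mina, Ava.
Strictly between Ivan and Faye are those in both lists: Ava — 1 element.

1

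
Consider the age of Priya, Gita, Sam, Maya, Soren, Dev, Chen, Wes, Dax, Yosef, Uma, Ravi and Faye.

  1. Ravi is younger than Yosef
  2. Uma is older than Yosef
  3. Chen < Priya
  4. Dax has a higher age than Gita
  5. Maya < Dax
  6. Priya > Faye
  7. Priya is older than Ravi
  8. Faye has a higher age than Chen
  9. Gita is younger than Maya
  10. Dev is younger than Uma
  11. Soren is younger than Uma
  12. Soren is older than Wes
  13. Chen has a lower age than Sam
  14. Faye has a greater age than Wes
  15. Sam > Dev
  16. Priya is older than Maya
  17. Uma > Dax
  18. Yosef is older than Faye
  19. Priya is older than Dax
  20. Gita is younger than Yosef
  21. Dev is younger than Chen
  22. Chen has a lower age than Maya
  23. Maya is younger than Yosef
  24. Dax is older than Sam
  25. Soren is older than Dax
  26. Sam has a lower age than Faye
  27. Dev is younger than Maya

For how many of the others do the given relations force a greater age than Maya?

5

From Maya the given relations immediately reach Dax, Priya, Yosef.
From those, Soren, Uma — 5 in total.
Nothing else is reachable above Maya; 5 in all.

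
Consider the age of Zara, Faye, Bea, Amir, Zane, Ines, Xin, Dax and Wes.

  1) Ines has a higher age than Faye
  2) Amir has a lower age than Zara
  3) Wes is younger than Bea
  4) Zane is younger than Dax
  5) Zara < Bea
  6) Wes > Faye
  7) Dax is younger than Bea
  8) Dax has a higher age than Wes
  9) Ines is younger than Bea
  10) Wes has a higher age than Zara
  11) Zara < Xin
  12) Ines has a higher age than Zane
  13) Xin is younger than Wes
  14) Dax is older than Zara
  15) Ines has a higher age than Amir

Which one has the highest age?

Bea

Amir is not greatest since Amir < Zara; Faye is not greatest since Faye < Wes; Zane is not greatest since Zane < Dax; Ines is not greatest since Ines < Bea; Zara is not greatest since Zara < Wes; Xin is not greatest since Xin < Wes; Wes is not greatest since Wes < Bea; Dax is not greatest since Dax < Bea.
Only Bea has nothing above it, so Bea is the highest age.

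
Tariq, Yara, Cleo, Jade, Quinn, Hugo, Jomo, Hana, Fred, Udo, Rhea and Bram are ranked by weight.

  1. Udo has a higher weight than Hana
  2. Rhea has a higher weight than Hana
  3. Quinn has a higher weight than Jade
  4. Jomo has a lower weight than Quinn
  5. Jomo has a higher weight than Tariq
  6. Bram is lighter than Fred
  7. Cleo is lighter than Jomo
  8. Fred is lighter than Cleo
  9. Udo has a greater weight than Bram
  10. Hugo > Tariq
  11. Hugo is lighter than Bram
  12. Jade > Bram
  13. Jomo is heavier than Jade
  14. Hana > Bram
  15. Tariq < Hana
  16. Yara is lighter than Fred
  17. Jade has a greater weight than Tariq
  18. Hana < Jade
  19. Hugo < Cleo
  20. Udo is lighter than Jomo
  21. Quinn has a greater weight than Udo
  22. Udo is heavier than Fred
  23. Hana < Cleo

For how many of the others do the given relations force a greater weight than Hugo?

The elements the relations force above Hugo are Bram, Hana, Fred, Jade, Udo, Cleo, Jomo, Quinn, Rhea — no chain reaches any other.
That is 9.

9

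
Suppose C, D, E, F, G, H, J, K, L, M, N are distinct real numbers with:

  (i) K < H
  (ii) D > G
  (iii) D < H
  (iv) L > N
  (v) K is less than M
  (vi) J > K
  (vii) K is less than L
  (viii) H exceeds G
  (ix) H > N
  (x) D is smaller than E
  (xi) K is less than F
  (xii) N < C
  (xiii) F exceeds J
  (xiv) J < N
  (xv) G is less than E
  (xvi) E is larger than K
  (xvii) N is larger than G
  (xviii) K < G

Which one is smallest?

J is not least since K < J; G is not least since K < G; N is not least since G < N; L is not least since K < L; C is not least since N < C; D is not least since G < D; M is not least since K < M; E is not least since D < E; F is not least since K < F; H is not least since K < H.
Only K has nothing below it, so K is the smallest.

K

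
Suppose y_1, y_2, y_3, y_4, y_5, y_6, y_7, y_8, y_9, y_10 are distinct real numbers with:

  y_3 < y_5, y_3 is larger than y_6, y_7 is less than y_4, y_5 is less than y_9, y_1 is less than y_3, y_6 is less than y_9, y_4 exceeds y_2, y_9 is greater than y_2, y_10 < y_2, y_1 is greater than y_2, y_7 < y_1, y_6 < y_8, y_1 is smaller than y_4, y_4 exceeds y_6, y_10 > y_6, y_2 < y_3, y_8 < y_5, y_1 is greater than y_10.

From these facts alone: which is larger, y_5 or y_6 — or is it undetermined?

y_5

y_6 < y_10 and y_10 < y_2 give y_6 < y_2.
With y_2 < y_1: y_6 < y_10 < y_2 < y_1.
Then y_1 < y_3 extends the chain to y_3.
Then y_3 < y_5 extends the chain to y_5.
So y_5 is larger.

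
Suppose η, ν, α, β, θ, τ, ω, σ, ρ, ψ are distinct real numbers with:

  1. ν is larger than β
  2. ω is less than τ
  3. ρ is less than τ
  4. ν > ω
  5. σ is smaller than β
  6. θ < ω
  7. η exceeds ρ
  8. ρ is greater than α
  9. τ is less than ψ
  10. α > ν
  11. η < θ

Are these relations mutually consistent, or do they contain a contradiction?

inconsistent

We have ω < ν stated directly, yet also ν < α < ρ < η < θ < ω by chaining the others — so ν < ω. Contradiction.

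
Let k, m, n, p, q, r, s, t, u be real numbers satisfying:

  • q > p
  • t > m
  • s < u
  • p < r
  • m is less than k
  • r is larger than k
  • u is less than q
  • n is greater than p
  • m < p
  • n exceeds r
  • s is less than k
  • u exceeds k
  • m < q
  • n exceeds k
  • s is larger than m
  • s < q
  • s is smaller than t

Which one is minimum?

p is not least since m < p; s is not least since m < s; k is not least since m < k; r is not least since k < r; n is not least since p < n; u is not least since s < u; q is not least since m < q; t is not least since m < t.
Only m has nothing below it, so m is the minimum.

m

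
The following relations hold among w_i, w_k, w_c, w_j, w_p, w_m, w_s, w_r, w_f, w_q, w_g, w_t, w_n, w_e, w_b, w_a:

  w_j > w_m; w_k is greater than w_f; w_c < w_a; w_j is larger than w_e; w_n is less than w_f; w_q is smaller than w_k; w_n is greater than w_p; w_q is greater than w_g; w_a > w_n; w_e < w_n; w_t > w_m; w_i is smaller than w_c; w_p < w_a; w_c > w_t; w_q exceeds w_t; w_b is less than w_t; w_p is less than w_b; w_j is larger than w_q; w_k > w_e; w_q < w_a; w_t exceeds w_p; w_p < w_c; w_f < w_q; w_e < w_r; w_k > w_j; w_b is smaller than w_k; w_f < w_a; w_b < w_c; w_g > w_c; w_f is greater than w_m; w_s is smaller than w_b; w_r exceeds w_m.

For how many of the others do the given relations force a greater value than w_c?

Directly above w_c: w_g, w_a.
One step further: w_q (3 so far).
One step further: w_j, w_k (5 so far).
No other element is forced above w_c by the given relations, so the count is 5.

5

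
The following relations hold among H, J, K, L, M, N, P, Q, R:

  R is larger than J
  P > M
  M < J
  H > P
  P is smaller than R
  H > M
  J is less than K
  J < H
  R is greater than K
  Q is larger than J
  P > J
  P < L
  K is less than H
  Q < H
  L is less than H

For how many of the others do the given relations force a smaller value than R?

The elements the relations force below R are M, J, P, K — no chain reaches any other.
That is 4.

4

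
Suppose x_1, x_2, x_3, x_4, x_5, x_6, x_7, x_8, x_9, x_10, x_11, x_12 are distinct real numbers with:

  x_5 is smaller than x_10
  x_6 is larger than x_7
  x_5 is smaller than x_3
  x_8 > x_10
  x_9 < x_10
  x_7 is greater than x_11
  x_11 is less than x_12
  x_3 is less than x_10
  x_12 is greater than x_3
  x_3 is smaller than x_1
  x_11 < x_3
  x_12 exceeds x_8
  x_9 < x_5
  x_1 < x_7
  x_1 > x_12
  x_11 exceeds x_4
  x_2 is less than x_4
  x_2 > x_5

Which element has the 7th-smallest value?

x_10

The consecutive relations fix a unique order: x_9 < x_5 < x_2 < x_4 < x_11 < x_3 < x_10 < x_8 < x_12 < x_1 < x_7 < x_6.
Counting 7 from the smallest end gives x_10.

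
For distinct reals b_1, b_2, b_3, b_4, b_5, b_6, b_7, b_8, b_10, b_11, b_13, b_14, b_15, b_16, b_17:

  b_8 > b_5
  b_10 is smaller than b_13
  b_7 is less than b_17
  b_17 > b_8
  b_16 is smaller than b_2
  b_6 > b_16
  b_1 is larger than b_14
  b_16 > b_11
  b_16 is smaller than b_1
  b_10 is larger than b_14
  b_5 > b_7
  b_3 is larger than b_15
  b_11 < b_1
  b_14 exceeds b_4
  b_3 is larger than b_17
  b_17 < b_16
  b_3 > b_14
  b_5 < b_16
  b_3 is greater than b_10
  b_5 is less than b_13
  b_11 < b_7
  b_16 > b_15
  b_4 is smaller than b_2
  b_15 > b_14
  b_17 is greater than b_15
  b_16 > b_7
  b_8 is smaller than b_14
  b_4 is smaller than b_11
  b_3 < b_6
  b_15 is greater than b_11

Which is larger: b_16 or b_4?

Following the relations from b_4: b_4 < b_11 < b_7 < b_5 < b_8 < b_14 < b_15 < b_17 < b_16.
So b_4 < b_16; b_16 is the larger of the two.

b_16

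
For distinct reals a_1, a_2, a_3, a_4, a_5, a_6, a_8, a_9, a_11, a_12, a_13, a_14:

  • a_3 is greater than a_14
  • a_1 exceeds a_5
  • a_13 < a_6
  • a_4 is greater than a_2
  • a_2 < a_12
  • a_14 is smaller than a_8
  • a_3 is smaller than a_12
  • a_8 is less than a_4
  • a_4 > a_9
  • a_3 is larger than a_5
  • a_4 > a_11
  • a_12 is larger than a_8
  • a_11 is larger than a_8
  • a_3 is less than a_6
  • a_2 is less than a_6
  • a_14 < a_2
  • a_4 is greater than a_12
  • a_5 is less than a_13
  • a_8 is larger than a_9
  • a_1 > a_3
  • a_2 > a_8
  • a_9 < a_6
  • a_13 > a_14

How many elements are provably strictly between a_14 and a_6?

4

The relations place a_14 below a_6. An element lies strictly between them when it is forced above a_14 and also forced below a_6.
Above a_14: {a_13, a_3, a_8, a_2, a_1, a_11, a_12, a_4}. Below a_6: {a_5, a_13, a_9, a_3, a_8, a_2}.
Intersection: {a_13, a_3, a_8, a_2} — 4.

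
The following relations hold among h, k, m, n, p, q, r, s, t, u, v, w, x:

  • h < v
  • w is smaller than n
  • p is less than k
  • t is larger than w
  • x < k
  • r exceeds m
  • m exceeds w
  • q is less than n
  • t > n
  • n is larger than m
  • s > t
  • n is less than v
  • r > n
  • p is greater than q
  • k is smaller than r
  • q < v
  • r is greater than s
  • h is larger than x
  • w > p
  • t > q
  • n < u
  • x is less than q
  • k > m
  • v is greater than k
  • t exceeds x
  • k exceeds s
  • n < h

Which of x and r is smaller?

x

Following the relations from x: x < q < p < w < m < n < t < s < k < r.
So x < r; x is the smaller of the two.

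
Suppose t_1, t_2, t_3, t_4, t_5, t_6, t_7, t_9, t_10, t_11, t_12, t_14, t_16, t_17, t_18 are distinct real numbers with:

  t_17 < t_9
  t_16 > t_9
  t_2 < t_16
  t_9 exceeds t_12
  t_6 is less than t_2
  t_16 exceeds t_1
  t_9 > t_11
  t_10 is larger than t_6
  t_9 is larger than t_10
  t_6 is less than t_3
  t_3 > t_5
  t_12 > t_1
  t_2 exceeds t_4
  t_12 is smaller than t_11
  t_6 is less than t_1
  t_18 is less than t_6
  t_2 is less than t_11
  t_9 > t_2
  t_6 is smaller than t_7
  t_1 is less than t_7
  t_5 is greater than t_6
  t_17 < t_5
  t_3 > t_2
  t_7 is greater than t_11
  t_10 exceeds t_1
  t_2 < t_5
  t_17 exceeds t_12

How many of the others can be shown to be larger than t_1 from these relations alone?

9

Directly above t_1: t_12, t_10, t_7, t_16.
One step further: t_17, t_11, t_9 (7 so far).
One step further: t_5 (8 so far).
One step further: t_3 (9 so far).
Nothing else is reachable above t_1; 9 in all.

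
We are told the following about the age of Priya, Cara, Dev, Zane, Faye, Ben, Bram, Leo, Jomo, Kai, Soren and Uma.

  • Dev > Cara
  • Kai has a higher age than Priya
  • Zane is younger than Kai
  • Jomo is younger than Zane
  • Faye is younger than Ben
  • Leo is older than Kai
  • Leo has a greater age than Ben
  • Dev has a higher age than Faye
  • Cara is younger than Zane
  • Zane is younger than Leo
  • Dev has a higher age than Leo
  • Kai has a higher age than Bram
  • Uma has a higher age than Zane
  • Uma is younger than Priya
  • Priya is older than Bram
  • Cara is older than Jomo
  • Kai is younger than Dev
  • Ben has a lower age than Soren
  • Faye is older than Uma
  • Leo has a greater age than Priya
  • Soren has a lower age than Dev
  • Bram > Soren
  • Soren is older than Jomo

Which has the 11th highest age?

Chaining the given pairs: Jomo < Cara < Zane < Uma < Faye < Ben < Soren < Bram < Priya < Kai < Leo < Dev.
Counting 11 from the largest end gives Cara.

Cara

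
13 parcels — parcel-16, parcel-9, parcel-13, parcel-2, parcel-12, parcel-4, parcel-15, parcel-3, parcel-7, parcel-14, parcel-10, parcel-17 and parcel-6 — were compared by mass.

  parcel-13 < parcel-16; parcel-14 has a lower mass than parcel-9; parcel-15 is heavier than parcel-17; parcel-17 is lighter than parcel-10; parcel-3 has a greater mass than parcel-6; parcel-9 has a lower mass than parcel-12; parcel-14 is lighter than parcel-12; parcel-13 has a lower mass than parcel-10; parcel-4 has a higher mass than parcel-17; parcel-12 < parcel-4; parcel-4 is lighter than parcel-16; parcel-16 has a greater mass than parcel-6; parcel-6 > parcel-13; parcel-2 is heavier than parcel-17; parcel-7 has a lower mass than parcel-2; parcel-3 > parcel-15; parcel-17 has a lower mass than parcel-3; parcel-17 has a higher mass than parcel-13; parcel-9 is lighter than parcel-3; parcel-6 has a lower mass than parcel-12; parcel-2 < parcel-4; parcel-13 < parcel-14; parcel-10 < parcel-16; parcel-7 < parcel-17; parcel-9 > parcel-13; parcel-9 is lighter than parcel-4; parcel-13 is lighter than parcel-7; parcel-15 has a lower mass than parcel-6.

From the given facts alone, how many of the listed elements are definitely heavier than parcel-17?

8

The elements the relations force above parcel-17 are parcel-15, parcel-2, parcel-6, parcel-10, parcel-12, parcel-3, parcel-4, parcel-16 — no chain reaches any other.
That is 8.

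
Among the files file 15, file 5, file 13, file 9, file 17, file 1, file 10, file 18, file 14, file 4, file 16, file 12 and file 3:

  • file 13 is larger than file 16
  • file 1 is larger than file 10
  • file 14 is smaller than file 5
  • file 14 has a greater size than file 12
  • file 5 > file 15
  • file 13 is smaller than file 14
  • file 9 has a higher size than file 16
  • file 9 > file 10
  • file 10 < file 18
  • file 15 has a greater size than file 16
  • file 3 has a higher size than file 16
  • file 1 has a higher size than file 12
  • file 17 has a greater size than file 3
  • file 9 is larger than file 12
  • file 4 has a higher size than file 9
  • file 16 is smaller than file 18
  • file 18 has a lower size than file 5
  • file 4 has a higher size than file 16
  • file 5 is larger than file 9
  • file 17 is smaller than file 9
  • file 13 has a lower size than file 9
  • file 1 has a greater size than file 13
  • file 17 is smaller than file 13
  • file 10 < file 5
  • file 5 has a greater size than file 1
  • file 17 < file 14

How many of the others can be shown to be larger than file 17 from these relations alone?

6

Directly above file 17: file 13, file 14, file 9.
One step further: file 4, file 1, file 5 (6 so far).
No other element is forced above file 17 by the given relations, so the count is 6.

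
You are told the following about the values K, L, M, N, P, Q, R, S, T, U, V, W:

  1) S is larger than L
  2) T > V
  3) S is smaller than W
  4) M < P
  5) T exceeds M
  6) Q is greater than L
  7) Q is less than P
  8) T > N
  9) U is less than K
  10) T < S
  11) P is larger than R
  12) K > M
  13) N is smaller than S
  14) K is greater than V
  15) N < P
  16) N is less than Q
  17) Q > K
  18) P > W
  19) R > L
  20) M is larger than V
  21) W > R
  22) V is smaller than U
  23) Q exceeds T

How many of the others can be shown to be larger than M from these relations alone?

Directly above M: T, K, P.
One step further: S, Q (5 so far).
One step further: W (6 so far).
No other element is forced above M by the given relations, so the count is 6.

6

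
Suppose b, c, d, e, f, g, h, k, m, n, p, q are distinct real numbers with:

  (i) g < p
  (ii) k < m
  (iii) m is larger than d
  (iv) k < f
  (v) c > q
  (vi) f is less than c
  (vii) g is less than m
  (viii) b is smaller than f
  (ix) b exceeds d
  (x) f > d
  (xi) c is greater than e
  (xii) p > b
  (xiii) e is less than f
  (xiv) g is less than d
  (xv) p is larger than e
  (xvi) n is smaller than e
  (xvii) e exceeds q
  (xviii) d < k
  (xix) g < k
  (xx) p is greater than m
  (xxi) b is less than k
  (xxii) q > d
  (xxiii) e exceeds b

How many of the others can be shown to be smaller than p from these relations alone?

8

The elements the relations force below p are g, n, d, b, q, k, e, m — no chain reaches any other.
That is 8.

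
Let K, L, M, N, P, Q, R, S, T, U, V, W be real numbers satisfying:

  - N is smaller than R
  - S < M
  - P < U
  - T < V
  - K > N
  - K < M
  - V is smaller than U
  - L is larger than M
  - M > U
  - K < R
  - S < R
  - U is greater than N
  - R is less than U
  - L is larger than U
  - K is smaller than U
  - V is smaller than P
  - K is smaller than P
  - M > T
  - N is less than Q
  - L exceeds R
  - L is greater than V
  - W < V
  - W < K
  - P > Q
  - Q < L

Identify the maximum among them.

L

Chaining downward from L: directly below it, V, R, Q, U, M; then S, N, T, W, K, P.
That covers every other element, and nothing is given above L, so L is the maximum.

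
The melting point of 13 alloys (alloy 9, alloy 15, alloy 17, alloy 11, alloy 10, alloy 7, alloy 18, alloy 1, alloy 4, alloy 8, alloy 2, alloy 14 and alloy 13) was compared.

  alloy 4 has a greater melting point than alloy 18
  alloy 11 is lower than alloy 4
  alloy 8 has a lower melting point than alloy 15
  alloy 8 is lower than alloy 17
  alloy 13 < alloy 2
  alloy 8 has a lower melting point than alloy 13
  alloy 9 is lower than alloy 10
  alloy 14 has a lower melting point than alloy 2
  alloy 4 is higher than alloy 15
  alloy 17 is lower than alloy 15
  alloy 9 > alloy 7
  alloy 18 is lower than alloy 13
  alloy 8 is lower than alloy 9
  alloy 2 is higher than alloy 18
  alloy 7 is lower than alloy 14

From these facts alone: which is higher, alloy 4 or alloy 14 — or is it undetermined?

undetermined

Following every chain through alloy 14: above alloy 14 we get alloy 2; below alloy 14 we get alloy 7.
alloy 4 is not reached, and no chain runs the other way from alloy 4 to alloy 14.
So the given relations leave the order of alloy 14 and alloy 4 undetermined.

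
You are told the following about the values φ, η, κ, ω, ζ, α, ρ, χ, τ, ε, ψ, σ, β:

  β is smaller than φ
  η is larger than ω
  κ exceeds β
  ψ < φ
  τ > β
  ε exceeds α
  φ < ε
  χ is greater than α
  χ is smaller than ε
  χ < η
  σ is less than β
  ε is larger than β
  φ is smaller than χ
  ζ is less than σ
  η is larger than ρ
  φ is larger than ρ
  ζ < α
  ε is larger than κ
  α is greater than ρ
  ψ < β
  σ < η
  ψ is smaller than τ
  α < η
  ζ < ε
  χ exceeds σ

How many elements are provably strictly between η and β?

The relations place β below η. An element lies strictly between them when it is forced above β and also forced below η.
Above β: {φ, χ, τ, κ, ε}. Below η: {ω, ψ, ζ, ρ, α, σ, φ, χ}.
Intersection: {φ, χ} — 2.

2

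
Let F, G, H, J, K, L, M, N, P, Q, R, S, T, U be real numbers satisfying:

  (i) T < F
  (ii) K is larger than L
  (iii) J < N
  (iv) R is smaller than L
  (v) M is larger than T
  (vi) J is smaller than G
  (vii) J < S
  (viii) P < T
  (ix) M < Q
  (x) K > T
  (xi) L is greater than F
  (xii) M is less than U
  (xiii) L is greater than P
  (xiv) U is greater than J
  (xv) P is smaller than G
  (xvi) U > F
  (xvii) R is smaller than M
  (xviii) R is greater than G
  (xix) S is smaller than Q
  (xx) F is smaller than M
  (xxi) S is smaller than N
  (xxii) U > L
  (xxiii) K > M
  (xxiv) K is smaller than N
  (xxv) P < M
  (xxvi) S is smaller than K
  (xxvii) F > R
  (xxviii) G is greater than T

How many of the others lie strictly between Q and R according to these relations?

Chaining upward from R reaches: F, M, L, K, N, U.
Chaining downward from Q reaches: P, J, T, S, G, F, M.
Strictly between R and Q are those in both lists: F, M — 2 elements.

2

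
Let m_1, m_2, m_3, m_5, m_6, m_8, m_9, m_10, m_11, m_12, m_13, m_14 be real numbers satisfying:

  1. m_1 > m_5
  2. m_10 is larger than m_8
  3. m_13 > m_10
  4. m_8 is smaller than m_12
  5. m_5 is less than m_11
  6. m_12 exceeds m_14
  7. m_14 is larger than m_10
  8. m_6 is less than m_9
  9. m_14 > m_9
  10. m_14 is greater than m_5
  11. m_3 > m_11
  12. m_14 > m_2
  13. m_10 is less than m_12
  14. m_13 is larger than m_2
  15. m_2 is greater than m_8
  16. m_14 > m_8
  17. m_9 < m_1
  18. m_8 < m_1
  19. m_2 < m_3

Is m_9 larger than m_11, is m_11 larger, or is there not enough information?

undetermined

Following every chain through m_11: above m_11 we get m_3; below m_11 we get m_5.
m_9 is not reached, and no chain runs the other way from m_9 to m_11.
So the given relations leave the order of m_11 and m_9 undetermined.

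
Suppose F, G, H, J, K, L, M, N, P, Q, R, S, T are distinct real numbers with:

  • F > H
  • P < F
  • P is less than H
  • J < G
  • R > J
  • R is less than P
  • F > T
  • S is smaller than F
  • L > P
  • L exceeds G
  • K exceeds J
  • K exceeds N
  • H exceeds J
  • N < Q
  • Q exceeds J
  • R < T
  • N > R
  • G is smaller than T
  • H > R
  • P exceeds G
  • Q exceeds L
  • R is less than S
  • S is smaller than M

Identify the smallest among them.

J

Chaining upward from J: directly above it, G, R, H, K, Q; then P, L, S, N, T, F; then M.
That covers every other element, and nothing is given below J, so J is the smallest.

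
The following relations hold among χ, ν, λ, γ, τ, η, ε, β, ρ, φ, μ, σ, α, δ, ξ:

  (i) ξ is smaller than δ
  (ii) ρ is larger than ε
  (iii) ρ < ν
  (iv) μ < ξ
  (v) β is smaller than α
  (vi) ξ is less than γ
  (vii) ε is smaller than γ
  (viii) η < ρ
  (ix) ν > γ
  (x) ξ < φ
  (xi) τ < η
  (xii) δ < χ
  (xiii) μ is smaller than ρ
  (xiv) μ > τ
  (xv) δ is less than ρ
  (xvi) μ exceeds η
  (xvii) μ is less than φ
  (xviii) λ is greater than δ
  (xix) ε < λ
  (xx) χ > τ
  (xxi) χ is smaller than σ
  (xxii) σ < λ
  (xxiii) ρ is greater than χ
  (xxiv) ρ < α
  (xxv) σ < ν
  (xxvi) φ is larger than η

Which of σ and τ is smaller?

τ

Link the given pairs in sequence: τ < η; η < μ; μ < ξ; ξ < δ; δ < χ; χ < σ.
Together: τ < η < μ < ξ < δ < χ < σ.
So τ < σ; τ is the smaller of the two.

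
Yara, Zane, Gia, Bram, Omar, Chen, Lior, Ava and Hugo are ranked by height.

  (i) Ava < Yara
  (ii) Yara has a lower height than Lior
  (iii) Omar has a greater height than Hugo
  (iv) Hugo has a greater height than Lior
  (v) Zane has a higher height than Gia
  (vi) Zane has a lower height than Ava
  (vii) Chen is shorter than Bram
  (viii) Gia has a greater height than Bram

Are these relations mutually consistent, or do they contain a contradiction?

Every relation is compatible with Chen < Bram < Gia < Zane < Ava < Yara < Lior < Hugo < Omar; the set is consistent.

consistent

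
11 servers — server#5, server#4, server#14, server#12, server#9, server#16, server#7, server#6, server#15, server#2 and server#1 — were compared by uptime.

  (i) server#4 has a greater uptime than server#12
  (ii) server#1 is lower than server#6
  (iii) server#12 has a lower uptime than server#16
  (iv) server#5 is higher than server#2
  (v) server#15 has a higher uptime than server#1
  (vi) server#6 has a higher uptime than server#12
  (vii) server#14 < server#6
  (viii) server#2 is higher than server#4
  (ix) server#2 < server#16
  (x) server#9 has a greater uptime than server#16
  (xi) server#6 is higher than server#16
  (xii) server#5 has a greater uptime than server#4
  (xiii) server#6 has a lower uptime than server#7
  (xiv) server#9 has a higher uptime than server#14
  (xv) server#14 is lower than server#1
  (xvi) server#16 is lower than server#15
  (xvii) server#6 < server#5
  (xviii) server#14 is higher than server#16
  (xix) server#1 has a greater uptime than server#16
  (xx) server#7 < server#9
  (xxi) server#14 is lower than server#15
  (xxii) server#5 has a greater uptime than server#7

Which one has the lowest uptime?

server#4 is not least since server#12 < server#4; server#2 is not least since server#4 < server#2; server#16 is not least since server#12 < server#16; server#14 is not least since server#16 < server#14; server#1 is not least since server#14 < server#1; server#15 is not least since server#14 < server#15; server#6 is not least since server#16 < server#6; server#7 is not least since server#6 < server#7; server#9 is not least since server#14 < server#9; server#5 is not least since server#6 < server#5.
Only server#12 has nothing below it, so server#12 is the lowest uptime.

server#12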